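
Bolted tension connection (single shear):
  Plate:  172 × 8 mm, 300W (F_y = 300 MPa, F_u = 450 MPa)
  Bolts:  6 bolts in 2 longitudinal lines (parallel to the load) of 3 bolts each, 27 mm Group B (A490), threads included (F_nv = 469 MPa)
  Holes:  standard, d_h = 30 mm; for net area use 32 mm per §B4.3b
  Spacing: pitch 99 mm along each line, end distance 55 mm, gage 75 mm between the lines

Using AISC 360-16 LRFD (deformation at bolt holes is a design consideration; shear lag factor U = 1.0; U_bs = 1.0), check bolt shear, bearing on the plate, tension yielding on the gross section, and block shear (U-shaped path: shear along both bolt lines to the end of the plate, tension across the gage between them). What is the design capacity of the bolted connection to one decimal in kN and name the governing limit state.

371.5 kN (gross-section yield governs)

Bolt shear: A_b = π(27)²/4 = 572.56 mm². φR_n = 0.75 × 469 × 572.56 × 6 × 1 = 1208.4 kN.
Bearing (8 mm plate, F_u = 450 MPa): end bolts L_c = 55 − 30/2 = 40, R_n = min(1.2×40×8×450, 2.4×27×8×450) = 172.8 kN/bolt; interior L_c = 99 − 30 = 69, R_n = 233.28 kN/bolt. φR_n = 0.75 × (2×172.8 + 4×233.28) = 959.0 kN.
Tension yield (gross): A_g = 172×8 = 1376 mm². φR_n = 0.90 × 300 × 1376 = 371.5 kN.
Block shear: shear path 2×[55+2×99] = 2×253 mm, A_gv = 4048, A_nv = 2×(253 − 2.5×32)×8 = 2768 mm²; tension across gage: (75 − 1×32)×8 = 344 mm². R_n = min(0.6×450×2768, 0.6×300×4048) + 1.0×450×344 = min(747.36, 728.64) + 154.8 = 883.44 kN. φR_n = 0.75 × 883.44 = 662.6 kN.
Governing: min(1208.4, 959.0, 371.5, 662.6) = 371.5 kN → gross-section yield.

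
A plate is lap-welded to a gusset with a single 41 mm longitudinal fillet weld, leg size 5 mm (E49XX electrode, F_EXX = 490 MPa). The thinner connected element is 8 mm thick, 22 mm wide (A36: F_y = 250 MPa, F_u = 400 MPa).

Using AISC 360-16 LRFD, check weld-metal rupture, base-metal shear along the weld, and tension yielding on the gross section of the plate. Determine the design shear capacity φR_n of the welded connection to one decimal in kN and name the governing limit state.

32.0 kN (weld metal governs)

Weld metal: throat = 0.707×5 = 3.535 mm, L = 41 mm. φR_n = 0.75 × 0.6 × 490 × 3.535 × 41 = 32.0 kN.
Base metal shear (8 mm plate): yield φR_n = 1.0×0.6×250×8×41 = 49.2 kN; rupture φR_n = 0.75×0.6×400×8×41 = 59.0 kN; take 49.2 kN (yield).
Tension yield (gross): A_g = 22×8 = 176 mm². φR_n = 0.90 × 250 × 176 = 39.6 kN.
Governing: min(32.0, 49.2, 39.6) = 32.0 kN → weld metal.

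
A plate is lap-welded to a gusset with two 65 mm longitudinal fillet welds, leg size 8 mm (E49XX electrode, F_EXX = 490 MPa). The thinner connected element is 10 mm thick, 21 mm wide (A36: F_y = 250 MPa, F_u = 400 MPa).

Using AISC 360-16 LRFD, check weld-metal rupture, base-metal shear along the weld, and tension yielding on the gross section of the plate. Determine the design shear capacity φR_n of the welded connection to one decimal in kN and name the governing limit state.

Weld metal: throat = 0.707×8 = 5.656 mm, L = 2×65 = 130 mm. φR_n = 0.75 × 0.6 × 490 × 5.656 × 130 = 162.1 kN.
Base metal shear (10 mm plate): yield φR_n = 1.0×0.6×250×10×130 = 195.0 kN; rupture φR_n = 0.75×0.6×400×10×130 = 234.0 kN; take 195.0 kN (yield).
Tension yield (gross): A_g = 21×10 = 210 mm². φR_n = 0.90 × 250 × 210 = 47.3 kN.
Governing: min(162.1, 195.0, 47.3) = 47.3 kN → gross-section yield.

47.3 kN (gross-section yield governs)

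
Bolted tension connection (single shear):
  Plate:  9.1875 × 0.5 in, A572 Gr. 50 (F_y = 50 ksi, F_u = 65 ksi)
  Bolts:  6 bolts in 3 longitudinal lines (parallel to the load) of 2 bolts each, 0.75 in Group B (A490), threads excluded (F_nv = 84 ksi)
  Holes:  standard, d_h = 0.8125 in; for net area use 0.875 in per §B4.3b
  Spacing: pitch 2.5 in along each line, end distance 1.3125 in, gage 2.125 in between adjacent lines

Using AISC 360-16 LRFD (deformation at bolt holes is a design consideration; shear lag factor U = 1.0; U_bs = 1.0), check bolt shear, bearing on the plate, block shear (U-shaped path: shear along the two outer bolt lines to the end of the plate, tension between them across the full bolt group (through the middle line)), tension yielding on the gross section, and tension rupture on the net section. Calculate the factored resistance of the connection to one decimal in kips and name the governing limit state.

Bolt shear: A_b = π(0.75)²/4 = 0.44179 in². φR_n = 0.75 × 84 × 0.44179 × 6 × 1 = 167.0 kips.
Bearing (0.5 in plate, F_u = 65 ksi): end bolts L_c = 1.3125 − 0.8125/2 = 0.90625, R_n = min(1.2×0.90625×0.5×65, 2.4×0.75×0.5×65) = 35.344 kips/bolt; interior L_c = 2.5 − 0.8125 = 1.6875, R_n = 58.5 kips/bolt. φR_n = 0.75 × (3×35.344 + 3×58.5) = 211.1 kips.
Block shear: shear path 2×[1.3125+1×2.5] = 2×3.8125 in, A_gv = 3.8125, A_nv = 2×(3.8125 − 1.5×0.875)×0.5 = 2.5 in²; tension across gage: (4.25 − 2×0.875)×0.5 = 1.25 in². R_n = min(0.6×65×2.5, 0.6×50×3.8125) + 1.0×65×1.25 = min(97.5, 114.38) + 81.25 = 178.75 kips. φR_n = 0.75 × 178.75 = 134.1 kips.
Tension yield (gross): A_g = 9.1875×0.5 = 4.5938 in². φR_n = 0.90 × 50 × 4.5938 = 206.7 kips.
Tension rupture (net): A_n = (9.1875 − 3×0.875)×0.5 = 3.2813 in² (U = 1.0, A_e = A_n). φR_n = 0.75 × 65 × 3.2813 = 160.0 kips.
Governing: min(167.0, 211.1, 134.1, 206.7, 160.0) = 134.1 kips → block shear.

134.1 kips (block shear governs)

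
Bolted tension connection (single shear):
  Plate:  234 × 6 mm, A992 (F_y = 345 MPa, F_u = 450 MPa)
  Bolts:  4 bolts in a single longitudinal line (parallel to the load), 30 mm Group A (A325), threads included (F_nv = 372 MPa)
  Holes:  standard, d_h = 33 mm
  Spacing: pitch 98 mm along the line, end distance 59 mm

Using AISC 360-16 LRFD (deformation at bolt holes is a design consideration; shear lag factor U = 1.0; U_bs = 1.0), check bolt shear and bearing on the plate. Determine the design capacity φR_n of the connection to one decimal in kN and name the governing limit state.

Bolt shear: A_b = π(30)²/4 = 706.86 mm². φR_n = 0.75 × 372 × 706.86 × 4 × 1 = 788.9 kN.
Bearing (6 mm plate, F_u = 450 MPa): end bolts L_c = 59 − 33/2 = 42.5, R_n = min(1.2×42.5×6×450, 2.4×30×6×450) = 137.7 kN/bolt; interior L_c = 98 − 33 = 65, R_n = 194.4 kN/bolt. φR_n = 0.75 × (1×137.7 + 3×194.4) = 540.7 kN.
Governing: min(788.9, 540.7) = 540.7 kN → bearing.

540.7 kN (bearing governs)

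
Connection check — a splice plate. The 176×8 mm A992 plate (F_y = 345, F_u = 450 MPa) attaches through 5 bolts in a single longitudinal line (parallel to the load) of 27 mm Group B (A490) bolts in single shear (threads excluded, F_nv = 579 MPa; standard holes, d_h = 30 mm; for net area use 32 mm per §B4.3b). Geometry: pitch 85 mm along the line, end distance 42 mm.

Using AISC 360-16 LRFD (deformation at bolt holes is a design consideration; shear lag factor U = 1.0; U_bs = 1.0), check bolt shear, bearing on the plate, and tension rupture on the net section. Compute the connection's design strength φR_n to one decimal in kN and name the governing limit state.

Bolt shear: A_b = π(27)²/4 = 572.56 mm². φR_n = 0.75 × 579 × 572.56 × 5 × 1 = 1243.2 kN.
Bearing (8 mm plate, F_u = 450 MPa): end bolts L_c = 42 − 30/2 = 27, R_n = min(1.2×27×8×450, 2.4×27×8×450) = 116.64 kN/bolt; interior L_c = 85 − 30 = 55, R_n = 233.28 kN/bolt. φR_n = 0.75 × (1×116.64 + 4×233.28) = 787.3 kN.
Tension rupture (net): A_n = (176 − 1×32)×8 = 1152 mm² (U = 1.0, A_e = A_n). φR_n = 0.75 × 450 × 1152 = 388.8 kN.
Governing: min(1243.2, 787.3, 388.8) = 388.8 kN → net-section rupture.

388.8 kN (net-section rupture governs)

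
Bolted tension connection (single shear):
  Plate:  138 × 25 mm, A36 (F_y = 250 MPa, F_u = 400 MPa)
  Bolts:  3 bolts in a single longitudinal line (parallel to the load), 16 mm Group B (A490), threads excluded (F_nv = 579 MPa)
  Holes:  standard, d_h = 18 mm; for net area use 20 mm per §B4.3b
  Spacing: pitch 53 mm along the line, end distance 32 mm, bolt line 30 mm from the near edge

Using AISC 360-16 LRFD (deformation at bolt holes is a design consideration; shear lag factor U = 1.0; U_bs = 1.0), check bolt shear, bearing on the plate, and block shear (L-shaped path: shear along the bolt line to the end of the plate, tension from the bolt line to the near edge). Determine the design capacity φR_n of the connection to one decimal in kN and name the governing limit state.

Bolt shear: A_b = π(16)²/4 = 201.06 mm². φR_n = 0.75 × 579 × 201.06 × 3 × 1 = 261.9 kN.
Bearing (25 mm plate, F_u = 400 MPa): end bolts L_c = 32 − 18/2 = 23, R_n = min(1.2×23×25×400, 2.4×16×25×400) = 276 kN/bolt; interior L_c = 53 − 18 = 35, R_n = 384 kN/bolt. φR_n = 0.75 × (1×276 + 2×384) = 783.0 kN.
Block shear: shear path 1×[32+2×53] = 1×138 mm, A_gv = 3450, A_nv = 1×(138 − 2.5×20)×25 = 2200 mm²; tension to near edge: (30 − 0.5×20)×25 = 500 mm². R_n = min(0.6×400×2200, 0.6×250×3450) + 1.0×400×500 = min(528, 517.5) + 200 = 717.5 kN. φR_n = 0.75 × 717.5 = 538.1 kN.
Governing: min(261.9, 783.0, 538.1) = 261.9 kN → bolt shear.

261.9 kN (bolt shear governs)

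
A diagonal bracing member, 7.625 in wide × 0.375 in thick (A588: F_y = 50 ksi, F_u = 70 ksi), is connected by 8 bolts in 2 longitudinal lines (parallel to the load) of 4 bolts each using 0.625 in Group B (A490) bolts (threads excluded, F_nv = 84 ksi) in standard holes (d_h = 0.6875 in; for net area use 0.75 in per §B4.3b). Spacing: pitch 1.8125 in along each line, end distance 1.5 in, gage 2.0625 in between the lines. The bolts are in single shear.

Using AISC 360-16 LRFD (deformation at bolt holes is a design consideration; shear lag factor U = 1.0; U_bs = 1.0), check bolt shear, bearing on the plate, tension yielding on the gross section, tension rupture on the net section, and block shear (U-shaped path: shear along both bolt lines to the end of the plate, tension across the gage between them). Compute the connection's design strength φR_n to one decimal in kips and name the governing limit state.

120.6 kips (net-section rupture governs)

Bolt shear: A_b = π(0.625)²/4 = 0.3068 in². φR_n = 0.75 × 84 × 0.3068 × 8 × 1 = 154.6 kips.
Bearing (0.375 in plate, F_u = 70 ksi): end bolts L_c = 1.5 − 0.6875/2 = 1.15625, R_n = min(1.2×1.15625×0.375×70, 2.4×0.625×0.375×70) = 36.422 kips/bolt; interior L_c = 1.8125 − 0.6875 = 1.125, R_n = 35.438 kips/bolt. φR_n = 0.75 × (2×36.422 + 6×35.438) = 214.1 kips.
Tension yield (gross): A_g = 7.625×0.375 = 2.8594 in². φR_n = 0.90 × 50 × 2.8594 = 128.7 kips.
Tension rupture (net): A_n = (7.625 − 2×0.75)×0.375 = 2.2969 in² (U = 1.0, A_e = A_n). φR_n = 0.75 × 70 × 2.2969 = 120.6 kips.
Block shear: shear path 2×[1.5+3×1.8125] = 2×6.9375 in, A_gv = 5.2031, A_nv = 2×(6.9375 − 3.5×0.75)×0.375 = 3.2344 in²; tension across gage: (2.0625 − 1×0.75)×0.375 = 0.49219 in². R_n = min(0.6×70×3.2344, 0.6×50×5.2031) + 1.0×70×0.49219 = min(135.84, 156.09) + 34.453 = 170.29 kips. φR_n = 0.75 × 170.29 = 127.7 kips.
Governing: min(154.6, 214.1, 128.7, 120.6, 127.7) = 120.6 kips → net-section rupture.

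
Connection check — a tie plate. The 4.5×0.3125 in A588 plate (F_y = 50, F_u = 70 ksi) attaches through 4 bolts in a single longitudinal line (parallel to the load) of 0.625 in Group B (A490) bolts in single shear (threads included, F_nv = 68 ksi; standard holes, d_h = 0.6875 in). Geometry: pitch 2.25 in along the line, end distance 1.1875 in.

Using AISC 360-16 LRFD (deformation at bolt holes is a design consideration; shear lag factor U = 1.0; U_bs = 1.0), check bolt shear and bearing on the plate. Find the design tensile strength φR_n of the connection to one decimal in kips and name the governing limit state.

62.6 kips (bolt shear governs)

Bolt shear: A_b = π(0.625)²/4 = 0.3068 in². φR_n = 0.75 × 68 × 0.3068 × 4 × 1 = 62.6 kips.
Bearing (0.3125 in plate, F_u = 70 ksi): end bolts L_c = 1.1875 − 0.6875/2 = 0.84375, R_n = min(1.2×0.84375×0.3125×70, 2.4×0.625×0.3125×70) = 22.148 kips/bolt; interior L_c = 2.25 − 0.6875 = 1.5625, R_n = 32.813 kips/bolt. φR_n = 0.75 × (1×22.148 + 3×32.813) = 90.4 kips.
Governing: min(62.6, 90.4) = 62.6 kips → bolt shear.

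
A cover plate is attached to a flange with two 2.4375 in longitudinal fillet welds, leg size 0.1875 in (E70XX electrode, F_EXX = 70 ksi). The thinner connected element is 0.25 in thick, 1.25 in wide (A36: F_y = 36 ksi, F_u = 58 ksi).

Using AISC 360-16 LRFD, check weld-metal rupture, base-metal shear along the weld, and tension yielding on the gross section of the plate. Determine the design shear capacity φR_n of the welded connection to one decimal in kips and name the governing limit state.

10.1 kips (gross-section yield governs)

Weld metal: throat = 0.707×0.1875 = 0.13256 in, L = 2×2.4375 = 4.875 in. φR_n = 0.75 × 0.6 × 70 × 0.13256 × 4.875 = 20.4 kips.
Base metal shear (0.25 in plate): yield φR_n = 1.0×0.6×36×0.25×4.875 = 26.3 kips; rupture φR_n = 0.75×0.6×58×0.25×4.875 = 31.8 kips; take 26.3 kips (yield).
Tension yield (gross): A_g = 1.25×0.25 = 0.3125 in². φR_n = 0.90 × 36 × 0.3125 = 10.1 kips.
Governing: min(20.4, 26.3, 10.1) = 10.1 kips → gross-section yield.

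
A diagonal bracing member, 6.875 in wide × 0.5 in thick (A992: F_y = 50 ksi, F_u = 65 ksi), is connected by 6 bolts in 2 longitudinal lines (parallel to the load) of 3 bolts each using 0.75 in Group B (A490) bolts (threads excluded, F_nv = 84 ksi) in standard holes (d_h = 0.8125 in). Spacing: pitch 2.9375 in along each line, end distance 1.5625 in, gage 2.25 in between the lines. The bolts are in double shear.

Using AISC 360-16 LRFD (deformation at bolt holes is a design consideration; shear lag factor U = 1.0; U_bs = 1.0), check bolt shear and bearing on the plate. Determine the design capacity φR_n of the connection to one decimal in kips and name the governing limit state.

Bolt shear: A_b = π(0.75)²/4 = 0.44179 in². φR_n = 0.75 × 84 × 0.44179 × 6 × 2 = 334.0 kips.
Bearing (0.5 in plate, F_u = 65 ksi): end bolts L_c = 1.5625 − 0.8125/2 = 1.15625, R_n = min(1.2×1.15625×0.5×65, 2.4×0.75×0.5×65) = 45.094 kips/bolt; interior L_c = 2.9375 − 0.8125 = 2.125, R_n = 58.5 kips/bolt. φR_n = 0.75 × (2×45.094 + 4×58.5) = 243.1 kips.
Governing: min(334.0, 243.1) = 243.1 kips → bearing.

243.1 kips (bearing governs)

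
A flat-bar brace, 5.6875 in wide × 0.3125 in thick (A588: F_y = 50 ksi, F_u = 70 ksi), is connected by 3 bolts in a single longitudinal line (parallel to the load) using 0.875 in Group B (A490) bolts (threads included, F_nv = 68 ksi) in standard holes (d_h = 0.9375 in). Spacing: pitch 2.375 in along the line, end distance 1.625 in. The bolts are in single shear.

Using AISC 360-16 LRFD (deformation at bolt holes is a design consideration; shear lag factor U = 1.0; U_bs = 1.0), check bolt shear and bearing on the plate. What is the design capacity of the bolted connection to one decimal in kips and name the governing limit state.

79.4 kips (bearing governs)

Bolt shear: A_b = π(0.875)²/4 = 0.60132 in². φR_n = 0.75 × 68 × 0.60132 × 3 × 1 = 92.0 kips.
Bearing (0.3125 in plate, F_u = 70 ksi): end bolts L_c = 1.625 − 0.9375/2 = 1.15625, R_n = min(1.2×1.15625×0.3125×70, 2.4×0.875×0.3125×70) = 30.352 kips/bolt; interior L_c = 2.375 − 0.9375 = 1.4375, R_n = 37.734 kips/bolt. φR_n = 0.75 × (1×30.352 + 2×37.734) = 79.4 kips.
Governing: min(92.0, 79.4) = 79.4 kips → bearing.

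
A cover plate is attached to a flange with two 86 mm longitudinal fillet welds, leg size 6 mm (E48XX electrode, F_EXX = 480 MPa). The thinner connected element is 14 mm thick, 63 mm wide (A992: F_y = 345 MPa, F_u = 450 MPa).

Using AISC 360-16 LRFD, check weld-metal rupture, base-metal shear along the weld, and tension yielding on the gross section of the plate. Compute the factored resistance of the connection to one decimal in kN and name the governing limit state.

Weld metal: throat = 0.707×6 = 4.242 mm, L = 2×86 = 172 mm. φR_n = 0.75 × 0.6 × 480 × 4.242 × 172 = 157.6 kN.
Base metal shear (14 mm plate): yield φR_n = 1.0×0.6×345×14×172 = 498.5 kN; rupture φR_n = 0.75×0.6×450×14×172 = 487.6 kN; take 487.6 kN (rupture).
Tension yield (gross): A_g = 63×14 = 882 mm². φR_n = 0.90 × 345 × 882 = 273.9 kN.
Governing: min(157.6, 487.6, 273.9) = 157.6 kN → weld metal.

157.6 kN (weld metal governs)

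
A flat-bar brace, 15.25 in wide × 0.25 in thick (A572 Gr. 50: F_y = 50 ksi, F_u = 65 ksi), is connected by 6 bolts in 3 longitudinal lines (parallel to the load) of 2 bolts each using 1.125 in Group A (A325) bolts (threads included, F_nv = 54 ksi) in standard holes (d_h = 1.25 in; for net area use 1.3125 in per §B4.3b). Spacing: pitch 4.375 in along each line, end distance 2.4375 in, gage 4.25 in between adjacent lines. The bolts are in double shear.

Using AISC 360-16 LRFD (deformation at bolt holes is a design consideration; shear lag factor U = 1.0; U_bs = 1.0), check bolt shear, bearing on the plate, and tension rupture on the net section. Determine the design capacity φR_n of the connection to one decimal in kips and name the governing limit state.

137.9 kips (net-section rupture governs)

Bolt shear: A_b = π(1.125)²/4 = 0.99402 in². φR_n = 0.75 × 54 × 0.99402 × 6 × 2 = 483.1 kips.
Bearing (0.25 in plate, F_u = 65 ksi): end bolts L_c = 2.4375 − 1.25/2 = 1.8125, R_n = min(1.2×1.8125×0.25×65, 2.4×1.125×0.25×65) = 35.344 kips/bolt; interior L_c = 4.375 − 1.25 = 3.125, R_n = 43.875 kips/bolt. φR_n = 0.75 × (3×35.344 + 3×43.875) = 178.2 kips.
Tension rupture (net): A_n = (15.25 − 3×1.3125)×0.25 = 2.8281 in² (U = 1.0, A_e = A_n). φR_n = 0.75 × 65 × 2.8281 = 137.9 kips.
Governing: min(483.1, 178.2, 137.9) = 137.9 kips → net-section rupture.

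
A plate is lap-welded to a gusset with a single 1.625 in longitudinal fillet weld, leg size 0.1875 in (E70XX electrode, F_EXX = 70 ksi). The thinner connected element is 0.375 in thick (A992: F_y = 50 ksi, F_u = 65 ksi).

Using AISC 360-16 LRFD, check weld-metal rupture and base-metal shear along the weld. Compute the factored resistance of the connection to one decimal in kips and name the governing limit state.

6.8 kips (weld metal governs)

Weld metal: throat = 0.707×0.1875 = 0.13256 in, L = 1.625 in. φR_n = 0.75 × 0.6 × 70 × 0.13256 × 1.625 = 6.8 kips.
Base metal shear (0.375 in plate): yield φR_n = 1.0×0.6×50×0.375×1.625 = 18.3 kips; rupture φR_n = 0.75×0.6×65×0.375×1.625 = 17.8 kips; take 17.8 kips (rupture).
Governing: min(6.8, 17.8) = 6.8 kips → weld metal.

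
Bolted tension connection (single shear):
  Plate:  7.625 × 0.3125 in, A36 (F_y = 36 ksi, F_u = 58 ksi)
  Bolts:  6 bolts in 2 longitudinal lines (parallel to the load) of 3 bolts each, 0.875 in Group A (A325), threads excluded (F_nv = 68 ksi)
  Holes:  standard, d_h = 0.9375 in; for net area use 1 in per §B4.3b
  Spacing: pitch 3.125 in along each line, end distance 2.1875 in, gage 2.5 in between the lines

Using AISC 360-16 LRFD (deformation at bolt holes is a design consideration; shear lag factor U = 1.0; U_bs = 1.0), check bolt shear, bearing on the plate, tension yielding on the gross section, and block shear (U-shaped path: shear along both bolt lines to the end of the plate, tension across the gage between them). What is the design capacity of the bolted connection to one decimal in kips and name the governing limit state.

Bolt shear: A_b = π(0.875)²/4 = 0.60132 in². φR_n = 0.75 × 68 × 0.60132 × 6 × 1 = 184.0 kips.
Bearing (0.3125 in plate, F_u = 58 ksi): end bolts L_c = 2.1875 − 0.9375/2 = 1.71875, R_n = min(1.2×1.71875×0.3125×58, 2.4×0.875×0.3125×58) = 37.383 kips/bolt; interior L_c = 3.125 − 0.9375 = 2.1875, R_n = 38.063 kips/bolt. φR_n = 0.75 × (2×37.383 + 4×38.063) = 170.3 kips.
Tension yield (gross): A_g = 7.625×0.3125 = 2.3828 in². φR_n = 0.90 × 36 × 2.3828 = 77.2 kips.
Block shear: shear path 2×[2.1875+2×3.125] = 2×8.4375 in, A_gv = 5.2734, A_nv = 2×(8.4375 − 2.5×1)×0.3125 = 3.7109 in²; tension across gage: (2.5 − 1×1)×0.3125 = 0.46875 in². R_n = min(0.6×58×3.7109, 0.6×36×5.2734) + 1.0×58×0.46875 = min(129.14, 113.91) + 27.188 = 141.1 kips. φR_n = 0.75 × 141.1 = 105.8 kips.
Governing: min(184.0, 170.3, 77.2, 105.8) = 77.2 kips → gross-section yield.

77.2 kips (gross-section yield governs)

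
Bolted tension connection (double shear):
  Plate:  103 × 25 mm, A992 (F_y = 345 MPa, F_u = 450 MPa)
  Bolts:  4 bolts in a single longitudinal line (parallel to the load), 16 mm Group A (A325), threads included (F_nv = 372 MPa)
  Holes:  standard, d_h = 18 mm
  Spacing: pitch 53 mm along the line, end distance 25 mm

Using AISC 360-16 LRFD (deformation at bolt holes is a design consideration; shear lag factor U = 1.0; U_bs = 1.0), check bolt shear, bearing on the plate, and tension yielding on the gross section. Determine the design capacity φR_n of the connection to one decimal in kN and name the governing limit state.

Bolt shear: A_b = π(16)²/4 = 201.06 mm². φR_n = 0.75 × 372 × 201.06 × 4 × 2 = 448.8 kN.
Bearing (25 mm plate, F_u = 450 MPa): end bolts L_c = 25 − 18/2 = 16, R_n = min(1.2×16×25×450, 2.4×16×25×450) = 216 kN/bolt; interior L_c = 53 − 18 = 35, R_n = 432 kN/bolt. φR_n = 0.75 × (1×216 + 3×432) = 1134.0 kN.
Tension yield (gross): A_g = 103×25 = 2575 mm². φR_n = 0.90 × 345 × 2575 = 799.5 kN.
Governing: min(448.8, 1134.0, 799.5) = 448.8 kN → bolt shear.

448.8 kN (bolt shear governs)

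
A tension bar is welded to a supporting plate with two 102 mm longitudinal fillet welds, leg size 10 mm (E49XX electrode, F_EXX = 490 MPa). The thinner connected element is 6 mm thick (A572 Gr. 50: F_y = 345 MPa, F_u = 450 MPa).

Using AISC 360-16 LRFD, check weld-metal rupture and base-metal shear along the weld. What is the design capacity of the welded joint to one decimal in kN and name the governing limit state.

247.9 kN (base-metal shear governs)

Weld metal: throat = 0.707×10 = 7.07 mm, L = 2×102 = 204 mm. φR_n = 0.75 × 0.6 × 490 × 7.07 × 204 = 318.0 kN.
Base metal shear (6 mm plate): yield φR_n = 1.0×0.6×345×6×204 = 253.4 kN; rupture φR_n = 0.75×0.6×450×6×204 = 247.9 kN; take 247.9 kN (rupture).
Governing: min(318.0, 247.9) = 247.9 kN → base-metal shear.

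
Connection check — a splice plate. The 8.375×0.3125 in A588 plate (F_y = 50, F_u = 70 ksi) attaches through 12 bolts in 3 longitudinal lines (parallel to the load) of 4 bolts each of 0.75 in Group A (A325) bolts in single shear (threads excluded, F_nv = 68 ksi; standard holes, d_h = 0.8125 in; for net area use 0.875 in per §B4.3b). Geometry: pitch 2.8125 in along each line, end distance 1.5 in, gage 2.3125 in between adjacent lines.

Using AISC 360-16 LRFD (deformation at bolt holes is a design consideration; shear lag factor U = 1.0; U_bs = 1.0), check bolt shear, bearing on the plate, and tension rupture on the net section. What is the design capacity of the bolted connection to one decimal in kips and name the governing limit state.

Bolt shear: A_b = π(0.75)²/4 = 0.44179 in². φR_n = 0.75 × 68 × 0.44179 × 12 × 1 = 270.4 kips.
Bearing (0.3125 in plate, F_u = 70 ksi): end bolts L_c = 1.5 − 0.8125/2 = 1.09375, R_n = min(1.2×1.09375×0.3125×70, 2.4×0.75×0.3125×70) = 28.711 kips/bolt; interior L_c = 2.8125 − 0.8125 = 2, R_n = 39.375 kips/bolt. φR_n = 0.75 × (3×28.711 + 9×39.375) = 330.4 kips.
Tension rupture (net): A_n = (8.375 − 3×0.875)×0.3125 = 1.7969 in² (U = 1.0, A_e = A_n). φR_n = 0.75 × 70 × 1.7969 = 94.3 kips.
Governing: min(270.4, 330.4, 94.3) = 94.3 kips → net-section rupture.

94.3 kips (net-section rupture governs)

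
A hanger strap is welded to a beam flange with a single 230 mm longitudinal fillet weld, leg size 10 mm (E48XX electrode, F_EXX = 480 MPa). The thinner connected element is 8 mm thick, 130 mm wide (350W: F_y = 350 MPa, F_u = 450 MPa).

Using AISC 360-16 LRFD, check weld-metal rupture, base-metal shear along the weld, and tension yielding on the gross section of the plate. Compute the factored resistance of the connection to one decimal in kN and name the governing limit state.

Weld metal: throat = 0.707×10 = 7.07 mm, L = 230 mm. φR_n = 0.75 × 0.6 × 480 × 7.07 × 230 = 351.2 kN.
Base metal shear (8 mm plate): yield φR_n = 1.0×0.6×350×8×230 = 386.4 kN; rupture φR_n = 0.75×0.6×450×8×230 = 372.6 kN; take 372.6 kN (rupture).
Tension yield (gross): A_g = 130×8 = 1040 mm². φR_n = 0.90 × 350 × 1040 = 327.6 kN.
Governing: min(351.2, 372.6, 327.6) = 327.6 kN → gross-section yield.

327.6 kN (gross-section yield governs)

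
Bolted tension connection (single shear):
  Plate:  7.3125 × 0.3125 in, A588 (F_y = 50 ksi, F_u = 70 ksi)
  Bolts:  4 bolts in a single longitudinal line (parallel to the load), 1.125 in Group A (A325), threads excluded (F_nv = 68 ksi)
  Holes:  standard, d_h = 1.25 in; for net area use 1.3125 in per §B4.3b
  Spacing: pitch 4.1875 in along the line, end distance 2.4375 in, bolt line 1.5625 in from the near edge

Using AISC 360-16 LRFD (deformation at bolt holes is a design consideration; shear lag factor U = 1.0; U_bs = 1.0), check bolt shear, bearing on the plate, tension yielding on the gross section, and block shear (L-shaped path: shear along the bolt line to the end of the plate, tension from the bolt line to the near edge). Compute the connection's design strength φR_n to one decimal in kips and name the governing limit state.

Bolt shear: A_b = π(1.125)²/4 = 0.99402 in². φR_n = 0.75 × 68 × 0.99402 × 4 × 1 = 202.8 kips.
Bearing (0.3125 in plate, F_u = 70 ksi): end bolts L_c = 2.4375 − 1.25/2 = 1.8125, R_n = min(1.2×1.8125×0.3125×70, 2.4×1.125×0.3125×70) = 47.578 kips/bolt; interior L_c = 4.1875 − 1.25 = 2.9375, R_n = 59.063 kips/bolt. φR_n = 0.75 × (1×47.578 + 3×59.063) = 168.6 kips.
Tension yield (gross): A_g = 7.3125×0.3125 = 2.2852 in². φR_n = 0.90 × 50 × 2.2852 = 102.8 kips.
Block shear: shear path 1×[2.4375+3×4.1875] = 1×15 in, A_gv = 4.6875, A_nv = 1×(15 − 3.5×1.3125)×0.3125 = 3.252 in²; tension to near edge: (1.5625 − 0.5×1.3125)×0.3125 = 0.2832 in². R_n = min(0.6×70×3.252, 0.6×50×4.6875) + 1.0×70×0.2832 = min(136.58, 140.63) + 19.824 = 156.4 kips. φR_n = 0.75 × 156.4 = 117.3 kips.
Governing: min(202.8, 168.6, 102.8, 117.3) = 102.8 kips → gross-section yield.

102.8 kips (gross-section yield governs)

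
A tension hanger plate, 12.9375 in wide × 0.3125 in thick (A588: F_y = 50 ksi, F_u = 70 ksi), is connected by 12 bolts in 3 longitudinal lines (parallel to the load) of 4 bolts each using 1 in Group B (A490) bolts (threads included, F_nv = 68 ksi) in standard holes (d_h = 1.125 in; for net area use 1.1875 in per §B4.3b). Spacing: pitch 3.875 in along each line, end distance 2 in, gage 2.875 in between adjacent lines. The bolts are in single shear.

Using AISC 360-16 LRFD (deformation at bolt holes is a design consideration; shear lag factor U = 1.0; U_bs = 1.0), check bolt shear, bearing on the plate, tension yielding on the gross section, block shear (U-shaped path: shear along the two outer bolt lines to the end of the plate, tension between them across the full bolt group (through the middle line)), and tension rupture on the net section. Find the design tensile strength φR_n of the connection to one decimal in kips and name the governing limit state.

Bolt shear: A_b = π(1)²/4 = 0.7854 in². φR_n = 0.75 × 68 × 0.7854 × 12 × 1 = 480.7 kips.
Bearing (0.3125 in plate, F_u = 70 ksi): end bolts L_c = 2 − 1.125/2 = 1.4375, R_n = min(1.2×1.4375×0.3125×70, 2.4×1×0.3125×70) = 37.734 kips/bolt; interior L_c = 3.875 − 1.125 = 2.75, R_n = 52.5 kips/bolt. φR_n = 0.75 × (3×37.734 + 9×52.5) = 439.3 kips.
Tension yield (gross): A_g = 12.9375×0.3125 = 4.043 in². φR_n = 0.90 × 50 × 4.043 = 181.9 kips.
Block shear: shear path 2×[2+3×3.875] = 2×13.625 in, A_gv = 8.5156, A_nv = 2×(13.625 − 3.5×1.1875)×0.3125 = 5.918 in²; tension across gage: (5.75 − 2×1.1875)×0.3125 = 1.0547 in². R_n = min(0.6×70×5.918, 0.6×50×8.5156) + 1.0×70×1.0547 = min(248.56, 255.47) + 73.829 = 322.39 kips. φR_n = 0.75 × 322.39 = 241.8 kips.
Tension rupture (net): A_n = (12.9375 − 3×1.1875)×0.3125 = 2.9297 in² (U = 1.0, A_e = A_n). φR_n = 0.75 × 70 × 2.9297 = 153.8 kips.
Governing: min(480.7, 439.3, 181.9, 241.8, 153.8) = 153.8 kips → net-section rupture.

153.8 kips (net-section rupture governs)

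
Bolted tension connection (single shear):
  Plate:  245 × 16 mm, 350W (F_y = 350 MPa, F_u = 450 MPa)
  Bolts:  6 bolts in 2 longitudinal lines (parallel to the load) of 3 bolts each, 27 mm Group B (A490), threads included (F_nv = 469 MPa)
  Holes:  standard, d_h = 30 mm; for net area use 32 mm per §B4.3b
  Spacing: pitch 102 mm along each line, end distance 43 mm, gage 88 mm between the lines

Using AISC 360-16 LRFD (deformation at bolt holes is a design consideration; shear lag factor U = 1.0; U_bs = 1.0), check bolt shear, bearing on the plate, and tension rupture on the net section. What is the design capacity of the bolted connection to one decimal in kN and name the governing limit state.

977.4 kN (net-section rupture governs)

Bolt shear: A_b = π(27)²/4 = 572.56 mm². φR_n = 0.75 × 469 × 572.56 × 6 × 1 = 1208.4 kN.
Bearing (16 mm plate, F_u = 450 MPa): end bolts L_c = 43 − 30/2 = 28, R_n = min(1.2×28×16×450, 2.4×27×16×450) = 241.92 kN/bolt; interior L_c = 102 − 30 = 72, R_n = 466.56 kN/bolt. φR_n = 0.75 × (2×241.92 + 4×466.56) = 1762.6 kN.
Tension rupture (net): A_n = (245 − 2×32)×16 = 2896 mm² (U = 1.0, A_e = A_n). φR_n = 0.75 × 450 × 2896 = 977.4 kN.
Governing: min(1208.4, 1762.6, 977.4) = 977.4 kN → net-section rupture.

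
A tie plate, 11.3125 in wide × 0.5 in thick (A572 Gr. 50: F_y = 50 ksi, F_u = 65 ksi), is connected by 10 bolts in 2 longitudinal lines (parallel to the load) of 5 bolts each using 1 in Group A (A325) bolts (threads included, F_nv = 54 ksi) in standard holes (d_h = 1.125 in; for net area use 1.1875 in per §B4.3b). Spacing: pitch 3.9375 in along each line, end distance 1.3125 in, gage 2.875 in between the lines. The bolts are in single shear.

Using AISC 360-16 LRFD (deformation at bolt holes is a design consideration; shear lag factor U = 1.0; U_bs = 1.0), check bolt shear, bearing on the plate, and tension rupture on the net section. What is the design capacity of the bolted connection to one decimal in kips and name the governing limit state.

Bolt shear: A_b = π(1)²/4 = 0.7854 in². φR_n = 0.75 × 54 × 0.7854 × 10 × 1 = 318.1 kips.
Bearing (0.5 in plate, F_u = 65 ksi): end bolts L_c = 1.3125 − 1.125/2 = 0.75, R_n = min(1.2×0.75×0.5×65, 2.4×1×0.5×65) = 29.25 kips/bolt; interior L_c = 3.9375 − 1.125 = 2.8125, R_n = 78 kips/bolt. φR_n = 0.75 × (2×29.25 + 8×78) = 511.9 kips.
Tension rupture (net): A_n = (11.3125 − 2×1.1875)×0.5 = 4.4688 in² (U = 1.0, A_e = A_n). φR_n = 0.75 × 65 × 4.4688 = 217.9 kips.
Governing: min(318.1, 511.9, 217.9) = 217.9 kips → net-section rupture.

217.9 kips (net-section rupture governs)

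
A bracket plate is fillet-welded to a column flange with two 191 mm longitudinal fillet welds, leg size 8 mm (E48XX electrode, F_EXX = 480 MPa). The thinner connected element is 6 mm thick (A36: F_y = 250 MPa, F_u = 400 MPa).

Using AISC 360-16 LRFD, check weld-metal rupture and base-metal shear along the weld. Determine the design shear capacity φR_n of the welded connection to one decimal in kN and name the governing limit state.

343.8 kN (base-metal shear governs)

Weld metal: throat = 0.707×8 = 5.656 mm, L = 2×191 = 382 mm. φR_n = 0.75 × 0.6 × 480 × 5.656 × 382 = 466.7 kN.
Base metal shear (6 mm plate): yield φR_n = 1.0×0.6×250×6×382 = 343.8 kN; rupture φR_n = 0.75×0.6×400×6×382 = 412.6 kN; take 343.8 kN (yield).
Governing: min(466.7, 343.8) = 343.8 kN → base-metal shear.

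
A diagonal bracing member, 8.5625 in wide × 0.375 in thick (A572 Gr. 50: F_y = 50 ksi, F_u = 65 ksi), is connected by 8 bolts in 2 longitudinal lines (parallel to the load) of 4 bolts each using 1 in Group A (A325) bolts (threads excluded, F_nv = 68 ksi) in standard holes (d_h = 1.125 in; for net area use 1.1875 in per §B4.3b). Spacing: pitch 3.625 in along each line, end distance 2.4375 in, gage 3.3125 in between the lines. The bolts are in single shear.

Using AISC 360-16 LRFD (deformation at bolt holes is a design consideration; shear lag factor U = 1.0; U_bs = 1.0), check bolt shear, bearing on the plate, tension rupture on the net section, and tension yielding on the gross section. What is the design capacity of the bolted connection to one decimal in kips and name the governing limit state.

Bolt shear: A_b = π(1)²/4 = 0.7854 in². φR_n = 0.75 × 68 × 0.7854 × 8 × 1 = 320.4 kips.
Bearing (0.375 in plate, F_u = 65 ksi): end bolts L_c = 2.4375 − 1.125/2 = 1.875, R_n = min(1.2×1.875×0.375×65, 2.4×1×0.375×65) = 54.844 kips/bolt; interior L_c = 3.625 − 1.125 = 2.5, R_n = 58.5 kips/bolt. φR_n = 0.75 × (2×54.844 + 6×58.5) = 345.5 kips.
Tension rupture (net): A_n = (8.5625 − 2×1.1875)×0.375 = 2.3203 in² (U = 1.0, A_e = A_n). φR_n = 0.75 × 65 × 2.3203 = 113.1 kips.
Tension yield (gross): A_g = 8.5625×0.375 = 3.2109 in². φR_n = 0.90 × 50 × 3.2109 = 144.5 kips.
Governing: min(320.4, 345.5, 113.1, 144.5) = 113.1 kips → net-section rupture.

113.1 kips (net-section rupture governs)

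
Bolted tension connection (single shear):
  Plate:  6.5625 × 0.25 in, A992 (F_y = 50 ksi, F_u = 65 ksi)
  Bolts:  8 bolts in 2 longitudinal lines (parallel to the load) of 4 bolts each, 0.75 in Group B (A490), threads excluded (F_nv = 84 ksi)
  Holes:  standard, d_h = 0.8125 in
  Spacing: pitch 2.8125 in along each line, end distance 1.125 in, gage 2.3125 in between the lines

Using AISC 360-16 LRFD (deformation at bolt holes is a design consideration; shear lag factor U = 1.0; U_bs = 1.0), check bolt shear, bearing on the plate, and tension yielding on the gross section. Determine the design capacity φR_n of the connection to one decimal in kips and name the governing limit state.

Bolt shear: A_b = π(0.75)²/4 = 0.44179 in². φR_n = 0.75 × 84 × 0.44179 × 8 × 1 = 222.7 kips.
Bearing (0.25 in plate, F_u = 65 ksi): end bolts L_c = 1.125 − 0.8125/2 = 0.71875, R_n = min(1.2×0.71875×0.25×65, 2.4×0.75×0.25×65) = 14.016 kips/bolt; interior L_c = 2.8125 − 0.8125 = 2, R_n = 29.25 kips/bolt. φR_n = 0.75 × (2×14.016 + 6×29.25) = 152.6 kips.
Tension yield (gross): A_g = 6.5625×0.25 = 1.6406 in². φR_n = 0.90 × 50 × 1.6406 = 73.8 kips.
Governing: min(222.7, 152.6, 73.8) = 73.8 kips → gross-section yield.

73.8 kips (gross-section yield governs)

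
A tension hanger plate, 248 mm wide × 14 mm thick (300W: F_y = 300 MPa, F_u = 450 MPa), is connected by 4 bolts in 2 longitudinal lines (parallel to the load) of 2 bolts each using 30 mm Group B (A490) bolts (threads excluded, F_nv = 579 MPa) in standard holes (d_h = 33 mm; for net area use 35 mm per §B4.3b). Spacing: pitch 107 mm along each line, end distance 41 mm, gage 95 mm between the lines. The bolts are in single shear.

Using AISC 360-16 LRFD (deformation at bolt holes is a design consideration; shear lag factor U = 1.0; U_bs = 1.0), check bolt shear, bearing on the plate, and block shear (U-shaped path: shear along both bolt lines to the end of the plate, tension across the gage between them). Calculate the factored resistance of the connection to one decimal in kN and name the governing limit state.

825.0 kN (block shear governs)

Bolt shear: A_b = π(30)²/4 = 706.86 mm². φR_n = 0.75 × 579 × 706.86 × 4 × 1 = 1227.8 kN.
Bearing (14 mm plate, F_u = 450 MPa): end bolts L_c = 41 − 33/2 = 24.5, R_n = min(1.2×24.5×14×450, 2.4×30×14×450) = 185.22 kN/bolt; interior L_c = 107 − 33 = 74, R_n = 453.6 kN/bolt. φR_n = 0.75 × (2×185.22 + 2×453.6) = 958.2 kN.
Block shear: shear path 2×[41+1×107] = 2×148 mm, A_gv = 4144, A_nv = 2×(148 − 1.5×35)×14 = 2674 mm²; tension across gage: (95 − 1×35)×14 = 840 mm². R_n = min(0.6×450×2674, 0.6×300×4144) + 1.0×450×840 = min(721.98, 745.92) + 378 = 1100 kN. φR_n = 0.75 × 1100 = 825.0 kN.
Governing: min(1227.8, 958.2, 825.0) = 825.0 kN → block shear.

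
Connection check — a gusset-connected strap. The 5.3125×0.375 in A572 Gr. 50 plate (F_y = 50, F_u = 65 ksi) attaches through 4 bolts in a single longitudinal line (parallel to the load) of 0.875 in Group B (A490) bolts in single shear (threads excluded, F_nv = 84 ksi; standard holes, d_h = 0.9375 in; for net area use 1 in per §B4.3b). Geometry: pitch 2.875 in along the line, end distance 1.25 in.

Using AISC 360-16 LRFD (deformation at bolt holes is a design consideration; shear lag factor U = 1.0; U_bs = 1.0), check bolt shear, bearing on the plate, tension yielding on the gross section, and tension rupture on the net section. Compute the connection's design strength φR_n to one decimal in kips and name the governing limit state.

78.8 kips (net-section rupture governs)

Bolt shear: A_b = π(0.875)²/4 = 0.60132 in². φR_n = 0.75 × 84 × 0.60132 × 4 × 1 = 151.5 kips.
Bearing (0.375 in plate, F_u = 65 ksi): end bolts L_c = 1.25 − 0.9375/2 = 0.78125, R_n = min(1.2×0.78125×0.375×65, 2.4×0.875×0.375×65) = 22.852 kips/bolt; interior L_c = 2.875 − 0.9375 = 1.9375, R_n = 51.188 kips/bolt. φR_n = 0.75 × (1×22.852 + 3×51.188) = 132.3 kips.
Tension yield (gross): A_g = 5.3125×0.375 = 1.9922 in². φR_n = 0.90 × 50 × 1.9922 = 89.6 kips.
Tension rupture (net): A_n = (5.3125 − 1×1)×0.375 = 1.6172 in² (U = 1.0, A_e = A_n). φR_n = 0.75 × 65 × 1.6172 = 78.8 kips.
Governing: min(151.5, 132.3, 89.6, 78.8) = 78.8 kips → net-section rupture.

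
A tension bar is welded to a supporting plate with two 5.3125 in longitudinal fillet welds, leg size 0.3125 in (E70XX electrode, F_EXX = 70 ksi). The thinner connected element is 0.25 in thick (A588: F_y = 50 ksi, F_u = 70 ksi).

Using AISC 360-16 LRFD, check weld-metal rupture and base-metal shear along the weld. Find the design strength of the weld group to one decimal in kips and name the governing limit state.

73.9 kips (weld metal governs)

Weld metal: throat = 0.707×0.3125 = 0.22094 in, L = 2×5.3125 = 10.625 in. φR_n = 0.75 × 0.6 × 70 × 0.22094 × 10.625 = 73.9 kips.
Base metal shear (0.25 in plate): yield φR_n = 1.0×0.6×50×0.25×10.625 = 79.7 kips; rupture φR_n = 0.75×0.6×70×0.25×10.625 = 83.7 kips; take 79.7 kips (yield).
Governing: min(73.9, 79.7) = 73.9 kips → weld metal.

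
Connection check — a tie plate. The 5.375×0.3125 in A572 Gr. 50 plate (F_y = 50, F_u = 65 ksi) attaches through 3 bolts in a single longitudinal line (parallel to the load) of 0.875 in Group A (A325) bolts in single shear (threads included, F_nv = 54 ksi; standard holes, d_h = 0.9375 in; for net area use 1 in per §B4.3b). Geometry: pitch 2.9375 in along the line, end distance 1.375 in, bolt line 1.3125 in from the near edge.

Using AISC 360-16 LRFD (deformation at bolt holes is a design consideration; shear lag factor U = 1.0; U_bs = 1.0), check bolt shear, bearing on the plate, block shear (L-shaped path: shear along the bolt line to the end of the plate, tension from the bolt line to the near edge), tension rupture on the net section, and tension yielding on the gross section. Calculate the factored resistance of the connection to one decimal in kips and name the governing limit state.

55.8 kips (block shear governs)

Bolt shear: A_b = π(0.875)²/4 = 0.60132 in². φR_n = 0.75 × 54 × 0.60132 × 3 × 1 = 73.1 kips.
Bearing (0.3125 in plate, F_u = 65 ksi): end bolts L_c = 1.375 − 0.9375/2 = 0.90625, R_n = min(1.2×0.90625×0.3125×65, 2.4×0.875×0.3125×65) = 22.09 kips/bolt; interior L_c = 2.9375 − 0.9375 = 2, R_n = 42.656 kips/bolt. φR_n = 0.75 × (1×22.09 + 2×42.656) = 80.6 kips.
Block shear: shear path 1×[1.375+2×2.9375] = 1×7.25 in, A_gv = 2.2656, A_nv = 1×(7.25 − 2.5×1)×0.3125 = 1.4844 in²; tension to near edge: (1.3125 − 0.5×1)×0.3125 = 0.25391 in². R_n = min(0.6×65×1.4844, 0.6×50×2.2656) + 1.0×65×0.25391 = min(57.892, 67.968) + 16.504 = 74.396 kips. φR_n = 0.75 × 74.396 = 55.8 kips.
Tension rupture (net): A_n = (5.375 − 1×1)×0.3125 = 1.3672 in² (U = 1.0, A_e = A_n). φR_n = 0.75 × 65 × 1.3672 = 66.7 kips.
Tension yield (gross): A_g = 5.375×0.3125 = 1.6797 in². φR_n = 0.90 × 50 × 1.6797 = 75.6 kips.
Governing: min(73.1, 80.6, 55.8, 66.7, 75.6) = 55.8 kips → block shear.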